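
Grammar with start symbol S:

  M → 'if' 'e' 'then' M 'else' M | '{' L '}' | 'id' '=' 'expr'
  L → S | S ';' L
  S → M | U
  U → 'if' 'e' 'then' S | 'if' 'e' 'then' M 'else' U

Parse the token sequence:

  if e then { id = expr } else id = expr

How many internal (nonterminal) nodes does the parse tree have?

7

[S [M if e then [M { [L [S [M id = expr]]] }] else [M id = expr]]]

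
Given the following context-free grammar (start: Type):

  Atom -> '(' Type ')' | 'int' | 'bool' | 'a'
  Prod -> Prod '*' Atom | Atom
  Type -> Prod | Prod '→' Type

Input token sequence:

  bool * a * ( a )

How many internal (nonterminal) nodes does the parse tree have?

[Type [Prod [Prod [Prod [Atom bool]] * [Atom a]] * [Atom ( [Type [Prod [Atom a]]] )]]]

10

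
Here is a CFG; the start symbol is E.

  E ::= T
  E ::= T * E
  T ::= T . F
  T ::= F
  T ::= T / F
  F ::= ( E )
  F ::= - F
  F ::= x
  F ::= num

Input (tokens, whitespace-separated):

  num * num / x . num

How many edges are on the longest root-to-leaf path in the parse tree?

[E [T [F num]] * [E [T [T [T [F num]] / [F x]] . [F num]]]]

6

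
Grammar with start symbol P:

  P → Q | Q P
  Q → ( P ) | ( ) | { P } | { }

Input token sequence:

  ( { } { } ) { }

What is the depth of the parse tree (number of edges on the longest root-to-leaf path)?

5

[P [Q ( [P [Q { }] [P [Q { }]]] )] [P [Q { }]]]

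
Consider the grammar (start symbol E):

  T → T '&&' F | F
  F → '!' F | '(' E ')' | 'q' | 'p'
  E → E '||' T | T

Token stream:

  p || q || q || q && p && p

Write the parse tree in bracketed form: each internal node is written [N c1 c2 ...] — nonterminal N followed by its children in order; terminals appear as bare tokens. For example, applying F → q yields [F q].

[E [E [E [E [T [F p]]] || [T [F q]]] || [T [F q]]] || [T [T [T [F q]] && [F p]] && [F p]]]

E
E || T
E || T || T
E || T || T || T
T || T || T || T
F || T || T || T
p || T || T || T
p || F || T || T
p || q || T || T
p || q || F || T
p || q || q || T
p || q || q || T && F
p || q || q || T && F && F
p || q || q || F && F && F
p || q || q || q && F && F
p || q || q || q && p && F
p || q || q || q && p && p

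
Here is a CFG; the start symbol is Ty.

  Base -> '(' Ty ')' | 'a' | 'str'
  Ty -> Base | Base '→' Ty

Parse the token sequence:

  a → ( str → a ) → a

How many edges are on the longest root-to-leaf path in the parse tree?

6

[Ty [Base a] → [Ty [Base ( [Ty [Base str] → [Ty [Base a]]] )] → [Ty [Base a]]]]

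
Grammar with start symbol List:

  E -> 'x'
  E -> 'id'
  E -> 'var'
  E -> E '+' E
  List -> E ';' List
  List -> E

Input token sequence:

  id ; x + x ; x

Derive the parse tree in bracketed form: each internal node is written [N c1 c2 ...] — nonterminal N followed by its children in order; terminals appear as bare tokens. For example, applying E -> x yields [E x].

List
E ; List
id ; List
id ; E ; List
id ; E + E ; List
id ; x + E ; List
id ; x + x ; List
id ; x + x ; E
id ; x + x ; x

[List [E id] ; [List [E [E x] + [E x]] ; [List [E x]]]]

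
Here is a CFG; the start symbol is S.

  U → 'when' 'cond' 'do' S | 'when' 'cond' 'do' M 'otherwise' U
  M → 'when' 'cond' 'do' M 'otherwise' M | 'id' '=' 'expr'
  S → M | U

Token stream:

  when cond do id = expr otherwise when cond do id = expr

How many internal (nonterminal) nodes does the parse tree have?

6

[S [U when cond do [M id = expr] otherwise [U when cond do [S [M id = expr]]]]]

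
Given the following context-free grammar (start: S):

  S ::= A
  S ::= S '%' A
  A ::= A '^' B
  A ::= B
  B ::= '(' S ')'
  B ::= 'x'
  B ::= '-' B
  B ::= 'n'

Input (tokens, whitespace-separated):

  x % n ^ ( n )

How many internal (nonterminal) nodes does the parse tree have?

11

[S [S [A [B x]]] % [A [A [B n]] ^ [B ( [S [A [B n]]] )]]]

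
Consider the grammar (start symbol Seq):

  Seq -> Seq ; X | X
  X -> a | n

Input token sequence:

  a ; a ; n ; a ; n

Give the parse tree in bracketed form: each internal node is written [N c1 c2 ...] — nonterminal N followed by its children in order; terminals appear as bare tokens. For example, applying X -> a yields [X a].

Seq
Seq ; X
Seq ; X ; X
Seq ; X ; X ; X
Seq ; X ; X ; X ; X
X ; X ; X ; X ; X
a ; X ; X ; X ; X
a ; a ; X ; X ; X
a ; a ; n ; X ; X
a ; a ; n ; a ; X
a ; a ; n ; a ; n

[Seq [Seq [Seq [Seq [Seq [X a]] ; [X a]] ; [X n]] ; [X a]] ; [X n]]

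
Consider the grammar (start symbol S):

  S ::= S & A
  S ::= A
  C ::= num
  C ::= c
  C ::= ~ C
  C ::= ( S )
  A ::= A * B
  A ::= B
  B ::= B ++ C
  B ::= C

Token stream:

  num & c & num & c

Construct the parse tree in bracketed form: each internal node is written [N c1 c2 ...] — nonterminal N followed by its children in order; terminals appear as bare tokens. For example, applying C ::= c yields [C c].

[S [S [S [S [A [B [C num]]]] & [A [B [C c]]]] & [A [B [C num]]]] & [A [B [C c]]]]

S
S & A
S & A & A
S & A & A & A
A & A & A & A
B & A & A & A
C & A & A & A
num & A & A & A
num & B & A & A
num & C & A & A
num & c & A & A
num & c & B & A
num & c & C & A
num & c & num & A
num & c & num & B
num & c & num & C
num & c & num & c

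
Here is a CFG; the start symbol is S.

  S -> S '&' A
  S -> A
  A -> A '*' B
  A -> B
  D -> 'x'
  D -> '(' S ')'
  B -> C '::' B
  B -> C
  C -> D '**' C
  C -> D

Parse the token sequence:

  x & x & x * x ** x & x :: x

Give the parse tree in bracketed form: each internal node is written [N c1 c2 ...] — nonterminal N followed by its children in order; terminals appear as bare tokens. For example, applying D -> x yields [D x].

[S [S [S [S [A [B [C [D x]]]]] & [A [B [C [D x]]]]] & [A [A [B [C [D x]]]] * [B [C [D x] ** [C [D x]]]]]] & [A [B [C [D x]] :: [B [C [D x]]]]]]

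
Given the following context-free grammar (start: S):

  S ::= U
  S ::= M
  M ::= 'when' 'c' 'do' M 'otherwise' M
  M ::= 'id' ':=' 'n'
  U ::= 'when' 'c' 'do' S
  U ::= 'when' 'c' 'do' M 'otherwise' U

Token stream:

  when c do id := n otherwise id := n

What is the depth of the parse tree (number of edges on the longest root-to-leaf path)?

[S [M when c do [M id := n] otherwise [M id := n]]]

3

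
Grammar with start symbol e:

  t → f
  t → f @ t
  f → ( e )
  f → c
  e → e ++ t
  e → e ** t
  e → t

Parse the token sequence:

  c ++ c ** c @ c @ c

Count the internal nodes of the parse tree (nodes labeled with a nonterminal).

13

[e [e [e [t [f c]]] ++ [t [f c]]] ** [t [f c] @ [t [f c] @ [t [f c]]]]]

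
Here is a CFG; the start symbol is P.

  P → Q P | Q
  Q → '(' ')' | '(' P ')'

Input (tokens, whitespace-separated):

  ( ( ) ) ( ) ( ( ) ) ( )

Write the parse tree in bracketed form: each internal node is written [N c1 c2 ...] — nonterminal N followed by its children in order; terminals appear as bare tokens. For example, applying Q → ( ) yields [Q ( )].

P
Q P
( P ) P
( Q ) P
( ( ) ) P
( ( ) ) Q P
( ( ) ) ( ) P
( ( ) ) ( ) Q P
( ( ) ) ( ) ( P ) P
( ( ) ) ( ) ( Q ) P
( ( ) ) ( ) ( ( ) ) P
( ( ) ) ( ) ( ( ) ) Q
( ( ) ) ( ) ( ( ) ) ( )

[P [Q ( [P [Q ( )]] )] [P [Q ( )] [P [Q ( [P [Q ( )]] )] [P [Q ( )]]]]]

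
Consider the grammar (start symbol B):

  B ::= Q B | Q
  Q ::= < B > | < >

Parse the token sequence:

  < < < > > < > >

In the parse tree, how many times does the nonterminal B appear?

4

[B [Q < [B [Q < [B [Q < >]] >] [B [Q < >]]] >]]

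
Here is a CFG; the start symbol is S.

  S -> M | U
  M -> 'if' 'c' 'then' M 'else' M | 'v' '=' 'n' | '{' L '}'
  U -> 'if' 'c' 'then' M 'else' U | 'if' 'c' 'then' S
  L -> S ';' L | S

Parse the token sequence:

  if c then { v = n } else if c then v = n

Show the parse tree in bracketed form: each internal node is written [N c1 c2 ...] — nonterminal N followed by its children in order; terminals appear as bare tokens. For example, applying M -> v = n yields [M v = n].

[S [U if c then [M { [L [S [M v = n]]] }] else [U if c then [S [M v = n]]]]]

S
U
if c then M else U
if c then { L } else U
if c then { S } else U
if c then { M } else U
if c then { v = n } else U
if c then { v = n } else if c then S
if c then { v = n } else if c then M
if c then { v = n } else if c then v = n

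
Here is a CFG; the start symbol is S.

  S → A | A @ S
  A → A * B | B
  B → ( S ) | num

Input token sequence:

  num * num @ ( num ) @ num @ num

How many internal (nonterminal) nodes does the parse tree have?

[S [A [A [B num]] * [B num]] @ [S [A [B ( [S [A [B num]]] )]] @ [S [A [B num]] @ [S [A [B num]]]]]]

17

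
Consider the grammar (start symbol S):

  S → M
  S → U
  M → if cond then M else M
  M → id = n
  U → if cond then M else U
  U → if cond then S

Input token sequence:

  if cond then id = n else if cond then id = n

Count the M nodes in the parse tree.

2

[S [U if cond then [M id = n] else [U if cond then [S [M id = n]]]]]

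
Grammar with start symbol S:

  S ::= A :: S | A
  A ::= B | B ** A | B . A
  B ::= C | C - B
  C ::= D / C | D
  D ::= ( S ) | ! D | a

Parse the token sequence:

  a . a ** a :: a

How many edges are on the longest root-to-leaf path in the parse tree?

7

[S [A [B [C [D a]]] . [A [B [C [D a]]] ** [A [B [C [D a]]]]]] :: [S [A [B [C [D a]]]]]]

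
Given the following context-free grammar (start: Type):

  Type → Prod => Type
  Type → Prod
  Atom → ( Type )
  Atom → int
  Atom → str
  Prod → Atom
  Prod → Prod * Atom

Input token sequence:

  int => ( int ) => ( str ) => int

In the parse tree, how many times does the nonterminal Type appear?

6

[Type [Prod [Atom int]] => [Type [Prod [Atom ( [Type [Prod [Atom int]]] )]] => [Type [Prod [Atom ( [Type [Prod [Atom str]]] )]] => [Type [Prod [Atom int]]]]]]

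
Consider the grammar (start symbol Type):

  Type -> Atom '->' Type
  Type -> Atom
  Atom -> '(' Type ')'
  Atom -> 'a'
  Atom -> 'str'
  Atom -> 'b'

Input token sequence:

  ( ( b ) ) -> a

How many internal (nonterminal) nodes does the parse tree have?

[Type [Atom ( [Type [Atom ( [Type [Atom b]] )]] )] -> [Type [Atom a]]]

8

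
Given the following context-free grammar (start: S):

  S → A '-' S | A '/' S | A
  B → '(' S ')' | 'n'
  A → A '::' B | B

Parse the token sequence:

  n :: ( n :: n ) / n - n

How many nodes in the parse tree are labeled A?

[S [A [A [B n]] :: [B ( [S [A [A [B n]] :: [B n]]] )]] / [S [A [B n]] - [S [A [B n]]]]]

6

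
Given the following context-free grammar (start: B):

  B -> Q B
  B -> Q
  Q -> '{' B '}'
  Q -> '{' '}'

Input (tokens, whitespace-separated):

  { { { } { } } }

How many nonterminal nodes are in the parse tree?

[B [Q { [B [Q { [B [Q { }] [B [Q { }]]] }]] }]]

8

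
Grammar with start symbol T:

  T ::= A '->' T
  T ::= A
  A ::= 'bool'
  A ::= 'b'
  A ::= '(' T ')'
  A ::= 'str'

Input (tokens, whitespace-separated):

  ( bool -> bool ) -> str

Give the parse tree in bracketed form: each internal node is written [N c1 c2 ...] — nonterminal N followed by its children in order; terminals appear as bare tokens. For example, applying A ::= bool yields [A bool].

T
A -> T
( T ) -> T
( A -> T ) -> T
( bool -> T ) -> T
( bool -> A ) -> T
( bool -> bool ) -> T
( bool -> bool ) -> A
( bool -> bool ) -> str

[T [A ( [T [A bool] -> [T [A bool]]] )] -> [T [A str]]]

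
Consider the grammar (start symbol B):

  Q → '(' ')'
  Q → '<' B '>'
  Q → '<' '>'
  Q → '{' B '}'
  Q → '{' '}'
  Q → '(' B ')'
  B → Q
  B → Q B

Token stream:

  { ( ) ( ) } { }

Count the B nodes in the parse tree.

4

[B [Q { [B [Q ( )] [B [Q ( )]]] }] [B [Q { }]]]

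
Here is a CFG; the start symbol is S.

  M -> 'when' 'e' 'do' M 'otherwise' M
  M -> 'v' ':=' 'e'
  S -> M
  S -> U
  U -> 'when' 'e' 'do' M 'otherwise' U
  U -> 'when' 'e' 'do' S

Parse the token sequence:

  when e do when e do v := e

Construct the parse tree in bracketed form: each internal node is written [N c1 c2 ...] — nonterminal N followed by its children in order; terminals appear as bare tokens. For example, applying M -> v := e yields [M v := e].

[S [U when e do [S [U when e do [S [M v := e]]]]]]

S
U
when e do S
when e do U
when e do when e do S
when e do when e do M
when e do when e do v := e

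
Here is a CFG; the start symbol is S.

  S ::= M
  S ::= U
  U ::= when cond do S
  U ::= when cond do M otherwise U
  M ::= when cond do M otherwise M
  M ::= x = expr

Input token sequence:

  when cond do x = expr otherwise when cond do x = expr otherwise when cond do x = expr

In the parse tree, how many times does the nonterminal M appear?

[S [U when cond do [M x = expr] otherwise [U when cond do [M x = expr] otherwise [U when cond do [S [M x = expr]]]]]]

3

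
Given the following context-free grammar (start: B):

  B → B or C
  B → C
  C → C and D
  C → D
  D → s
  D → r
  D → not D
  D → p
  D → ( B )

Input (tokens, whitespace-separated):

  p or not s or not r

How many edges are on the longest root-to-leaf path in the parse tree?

5

[B [B [B [C [D p]]] or [C [D not [D s]]]] or [C [D not [D r]]]]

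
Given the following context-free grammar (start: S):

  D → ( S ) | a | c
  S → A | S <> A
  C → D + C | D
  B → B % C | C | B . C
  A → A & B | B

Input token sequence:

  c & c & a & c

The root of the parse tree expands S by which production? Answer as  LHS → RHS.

S → A

[S [A [A [A [A [B [C [D c]]]] & [B [C [D c]]]] & [B [C [D a]]]] & [B [C [D c]]]]]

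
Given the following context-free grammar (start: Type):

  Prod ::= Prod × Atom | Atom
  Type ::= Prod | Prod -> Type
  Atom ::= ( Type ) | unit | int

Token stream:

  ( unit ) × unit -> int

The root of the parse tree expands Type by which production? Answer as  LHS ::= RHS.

[Type [Prod [Prod [Atom ( [Type [Prod [Atom unit]]] )]] × [Atom unit]] -> [Type [Prod [Atom int]]]]

Type ::= Prod -> Type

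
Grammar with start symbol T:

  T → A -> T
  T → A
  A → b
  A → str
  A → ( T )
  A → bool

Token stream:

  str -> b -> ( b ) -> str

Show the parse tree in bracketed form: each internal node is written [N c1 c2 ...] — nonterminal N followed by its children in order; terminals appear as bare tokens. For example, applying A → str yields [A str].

[T [A str] -> [T [A b] -> [T [A ( [T [A b]] )] -> [T [A str]]]]]

T
A -> T
str -> T
str -> A -> T
str -> b -> T
str -> b -> A -> T
str -> b -> ( T ) -> T
str -> b -> ( A ) -> T
str -> b -> ( b ) -> T
str -> b -> ( b ) -> A
str -> b -> ( b ) -> str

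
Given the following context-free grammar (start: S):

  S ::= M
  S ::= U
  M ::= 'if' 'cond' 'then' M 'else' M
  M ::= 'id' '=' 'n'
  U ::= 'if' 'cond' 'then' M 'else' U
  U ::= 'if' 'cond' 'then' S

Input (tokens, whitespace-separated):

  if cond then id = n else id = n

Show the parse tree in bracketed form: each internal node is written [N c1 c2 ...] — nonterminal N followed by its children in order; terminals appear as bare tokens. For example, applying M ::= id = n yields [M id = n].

[S [M if cond then [M id = n] else [M id = n]]]

S
M
if cond then M else M
if cond then id = n else M
if cond then id = n else id = n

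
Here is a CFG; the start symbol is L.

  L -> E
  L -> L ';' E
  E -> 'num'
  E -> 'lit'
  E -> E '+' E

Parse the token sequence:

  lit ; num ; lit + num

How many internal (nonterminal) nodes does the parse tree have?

8

[L [L [L [E lit]] ; [E num]] ; [E [E lit] + [E num]]]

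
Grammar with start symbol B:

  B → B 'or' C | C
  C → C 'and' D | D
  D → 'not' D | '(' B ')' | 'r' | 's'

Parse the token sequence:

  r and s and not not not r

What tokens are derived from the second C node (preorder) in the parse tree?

[B [C [C [C [D r]] and [D s]] and [D not [D not [D not [D r]]]]]]

r and s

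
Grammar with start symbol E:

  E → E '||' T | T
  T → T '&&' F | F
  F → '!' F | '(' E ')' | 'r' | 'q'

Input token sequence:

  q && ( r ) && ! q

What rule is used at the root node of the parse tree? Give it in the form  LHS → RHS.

[E [T [T [T [F q]] && [F ( [E [T [F r]]] )]] && [F ! [F q]]]]

E → T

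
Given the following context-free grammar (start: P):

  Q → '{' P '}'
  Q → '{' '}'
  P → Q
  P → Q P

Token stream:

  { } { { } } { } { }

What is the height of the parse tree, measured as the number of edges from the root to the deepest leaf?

[P [Q { }] [P [Q { [P [Q { }]] }] [P [Q { }] [P [Q { }]]]]]

5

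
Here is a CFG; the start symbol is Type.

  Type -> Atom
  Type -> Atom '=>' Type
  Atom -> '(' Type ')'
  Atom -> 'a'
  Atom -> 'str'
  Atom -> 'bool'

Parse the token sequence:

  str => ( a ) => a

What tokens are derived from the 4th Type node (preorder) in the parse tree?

[Type [Atom str] => [Type [Atom ( [Type [Atom a]] )] => [Type [Atom a]]]]

a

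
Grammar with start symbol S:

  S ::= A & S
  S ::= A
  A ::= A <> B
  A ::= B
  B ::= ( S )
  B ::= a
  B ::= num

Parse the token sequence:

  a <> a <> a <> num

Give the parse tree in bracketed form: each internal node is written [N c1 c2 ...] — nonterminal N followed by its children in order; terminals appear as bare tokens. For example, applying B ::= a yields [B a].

S
A
A <> B
A <> B <> B
A <> B <> B <> B
B <> B <> B <> B
a <> B <> B <> B
a <> a <> B <> B
a <> a <> a <> B
a <> a <> a <> num

[S [A [A [A [A [B a]] <> [B a]] <> [B a]] <> [B num]]]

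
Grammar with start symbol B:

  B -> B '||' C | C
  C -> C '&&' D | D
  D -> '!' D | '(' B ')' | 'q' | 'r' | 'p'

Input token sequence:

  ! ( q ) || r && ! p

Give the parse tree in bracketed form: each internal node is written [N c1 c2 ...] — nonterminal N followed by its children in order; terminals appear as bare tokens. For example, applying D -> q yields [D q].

[B [B [C [D ! [D ( [B [C [D q]]] )]]]] || [C [C [D r]] && [D ! [D p]]]]

B
B || C
C || C
D || C
! D || C
! ( B ) || C
! ( C ) || C
! ( D ) || C
! ( q ) || C
! ( q ) || C && D
! ( q ) || D && D
! ( q ) || r && D
! ( q ) || r && ! D
! ( q ) || r && ! p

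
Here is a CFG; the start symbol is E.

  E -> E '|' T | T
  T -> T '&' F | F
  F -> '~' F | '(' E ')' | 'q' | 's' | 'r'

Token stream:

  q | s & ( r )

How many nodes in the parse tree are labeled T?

4

[E [E [T [F q]]] | [T [T [F s]] & [F ( [E [T [F r]]] )]]]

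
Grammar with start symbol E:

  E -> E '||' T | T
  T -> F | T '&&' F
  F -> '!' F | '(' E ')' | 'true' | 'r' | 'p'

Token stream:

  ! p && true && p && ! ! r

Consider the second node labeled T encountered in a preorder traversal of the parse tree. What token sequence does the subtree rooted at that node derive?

! p && true && p

[E [T [T [T [T [F ! [F p]]] && [F true]] && [F p]] && [F ! [F ! [F r]]]]]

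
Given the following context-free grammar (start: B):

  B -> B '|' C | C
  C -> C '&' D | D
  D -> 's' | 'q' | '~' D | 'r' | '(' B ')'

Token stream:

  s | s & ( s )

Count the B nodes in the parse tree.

3

[B [B [C [D s]]] | [C [C [D s]] & [D ( [B [C [D s]]] )]]]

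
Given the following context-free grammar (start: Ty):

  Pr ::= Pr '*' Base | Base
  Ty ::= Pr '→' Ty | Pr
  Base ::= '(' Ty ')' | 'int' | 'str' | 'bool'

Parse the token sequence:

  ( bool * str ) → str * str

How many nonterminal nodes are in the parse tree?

13

[Ty [Pr [Base ( [Ty [Pr [Pr [Base bool]] * [Base str]]] )]] → [Ty [Pr [Pr [Base str]] * [Base str]]]]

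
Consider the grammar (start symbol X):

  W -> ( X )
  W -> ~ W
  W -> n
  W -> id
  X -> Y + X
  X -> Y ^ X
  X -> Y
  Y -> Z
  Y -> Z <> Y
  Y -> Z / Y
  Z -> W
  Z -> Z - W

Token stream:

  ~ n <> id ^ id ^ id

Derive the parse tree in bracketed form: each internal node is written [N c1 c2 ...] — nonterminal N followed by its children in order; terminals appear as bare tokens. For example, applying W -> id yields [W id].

X
Y ^ X
Z <> Y ^ X
W <> Y ^ X
~ W <> Y ^ X
~ n <> Y ^ X
~ n <> Z ^ X
~ n <> W ^ X
~ n <> id ^ X
~ n <> id ^ Y ^ X
~ n <> id ^ Z ^ X
~ n <> id ^ W ^ X
~ n <> id ^ id ^ X
~ n <> id ^ id ^ Y
~ n <> id ^ id ^ Z
~ n <> id ^ id ^ W
~ n <> id ^ id ^ id

[X [Y [Z [W ~ [W n]]] <> [Y [Z [W id]]]] ^ [X [Y [Z [W id]]] ^ [X [Y [Z [W id]]]]]]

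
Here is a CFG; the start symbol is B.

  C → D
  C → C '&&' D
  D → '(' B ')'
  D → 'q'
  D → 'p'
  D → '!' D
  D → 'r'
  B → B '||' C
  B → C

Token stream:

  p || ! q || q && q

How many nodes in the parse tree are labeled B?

[B [B [B [C [D p]]] || [C [D ! [D q]]]] || [C [C [D q]] && [D q]]]

3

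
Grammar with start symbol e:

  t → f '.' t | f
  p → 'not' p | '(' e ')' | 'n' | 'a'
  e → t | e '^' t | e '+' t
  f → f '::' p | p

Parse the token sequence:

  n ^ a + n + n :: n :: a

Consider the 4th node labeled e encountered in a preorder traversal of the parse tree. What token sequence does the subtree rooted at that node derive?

[e [e [e [e [t [f [p n]]]] ^ [t [f [p a]]]] + [t [f [p n]]]] + [t [f [f [f [p n]] :: [p n]] :: [p a]]]]

n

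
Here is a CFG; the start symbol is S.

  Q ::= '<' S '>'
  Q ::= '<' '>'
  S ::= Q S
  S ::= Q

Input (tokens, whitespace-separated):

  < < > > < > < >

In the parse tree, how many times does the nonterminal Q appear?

4

[S [Q < [S [Q < >]] >] [S [Q < >] [S [Q < >]]]]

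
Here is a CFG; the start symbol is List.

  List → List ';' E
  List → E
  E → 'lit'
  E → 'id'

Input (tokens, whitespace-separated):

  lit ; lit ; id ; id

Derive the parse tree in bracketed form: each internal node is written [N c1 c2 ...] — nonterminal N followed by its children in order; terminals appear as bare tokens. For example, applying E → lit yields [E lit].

[List [List [List [List [E lit]] ; [E lit]] ; [E id]] ; [E id]]

List
List ; E
List ; E ; E
List ; E ; E ; E
E ; E ; E ; E
lit ; E ; E ; E
lit ; lit ; E ; E
lit ; lit ; id ; E
lit ; lit ; id ; id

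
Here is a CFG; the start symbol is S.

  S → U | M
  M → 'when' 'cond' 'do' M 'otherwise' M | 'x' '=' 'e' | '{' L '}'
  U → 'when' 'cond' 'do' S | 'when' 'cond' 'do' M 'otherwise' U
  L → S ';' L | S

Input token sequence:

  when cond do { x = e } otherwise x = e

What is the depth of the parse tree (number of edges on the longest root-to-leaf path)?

[S [M when cond do [M { [L [S [M x = e]]] }] otherwise [M x = e]]]

6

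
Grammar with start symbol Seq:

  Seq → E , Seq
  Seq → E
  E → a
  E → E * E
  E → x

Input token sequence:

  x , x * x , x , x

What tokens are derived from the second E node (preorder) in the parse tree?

x * x

[Seq [E x] , [Seq [E [E x] * [E x]] , [Seq [E x] , [Seq [E x]]]]]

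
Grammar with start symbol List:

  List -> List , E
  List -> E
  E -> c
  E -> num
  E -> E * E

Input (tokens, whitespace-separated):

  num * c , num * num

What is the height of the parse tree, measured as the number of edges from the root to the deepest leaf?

4

[List [List [E [E num] * [E c]]] , [E [E num] * [E num]]]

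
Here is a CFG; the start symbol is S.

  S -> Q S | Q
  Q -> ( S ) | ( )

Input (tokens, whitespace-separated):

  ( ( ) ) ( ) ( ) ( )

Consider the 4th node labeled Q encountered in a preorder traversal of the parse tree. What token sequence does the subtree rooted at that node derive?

[S [Q ( [S [Q ( )]] )] [S [Q ( )] [S [Q ( )] [S [Q ( )]]]]]

( )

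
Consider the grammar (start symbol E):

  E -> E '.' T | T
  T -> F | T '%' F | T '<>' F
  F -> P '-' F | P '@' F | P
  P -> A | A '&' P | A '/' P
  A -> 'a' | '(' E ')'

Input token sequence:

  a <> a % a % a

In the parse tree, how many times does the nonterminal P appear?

4

[E [T [T [T [T [F [P [A a]]]] <> [F [P [A a]]]] % [F [P [A a]]]] % [F [P [A a]]]]]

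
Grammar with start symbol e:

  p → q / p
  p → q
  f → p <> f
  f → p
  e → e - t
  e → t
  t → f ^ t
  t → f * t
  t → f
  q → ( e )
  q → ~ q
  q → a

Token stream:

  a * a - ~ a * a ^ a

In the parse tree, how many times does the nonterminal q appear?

6

[e [e [t [f [p [q a]]] * [t [f [p [q a]]]]]] - [t [f [p [q ~ [q a]]]] * [t [f [p [q a]]] ^ [t [f [p [q a]]]]]]]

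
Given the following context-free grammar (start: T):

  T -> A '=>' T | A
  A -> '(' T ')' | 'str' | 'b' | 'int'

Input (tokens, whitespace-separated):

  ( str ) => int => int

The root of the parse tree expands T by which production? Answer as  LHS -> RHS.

T -> A '=>' T

[T [A ( [T [A str]] )] => [T [A int] => [T [A int]]]]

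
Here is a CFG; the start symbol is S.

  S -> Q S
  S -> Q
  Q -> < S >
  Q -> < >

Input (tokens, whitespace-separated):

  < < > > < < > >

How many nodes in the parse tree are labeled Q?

4

[S [Q < [S [Q < >]] >] [S [Q < [S [Q < >]] >]]]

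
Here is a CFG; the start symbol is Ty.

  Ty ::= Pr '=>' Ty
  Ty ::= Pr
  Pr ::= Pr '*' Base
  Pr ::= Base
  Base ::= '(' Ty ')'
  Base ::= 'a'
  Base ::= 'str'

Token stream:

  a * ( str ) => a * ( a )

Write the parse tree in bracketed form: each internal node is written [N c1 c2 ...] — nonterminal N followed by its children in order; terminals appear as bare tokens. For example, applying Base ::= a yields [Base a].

[Ty [Pr [Pr [Base a]] * [Base ( [Ty [Pr [Base str]]] )]] => [Ty [Pr [Pr [Base a]] * [Base ( [Ty [Pr [Base a]]] )]]]]

Ty
Pr => Ty
Pr * Base => Ty
Base * Base => Ty
a * Base => Ty
a * ( Ty ) => Ty
a * ( Pr ) => Ty
a * ( Base ) => Ty
a * ( str ) => Ty
a * ( str ) => Pr
a * ( str ) => Pr * Base
a * ( str ) => Base * Base
a * ( str ) => a * Base
a * ( str ) => a * ( Ty )
a * ( str ) => a * ( Pr )
a * ( str ) => a * ( Base )
a * ( str ) => a * ( a )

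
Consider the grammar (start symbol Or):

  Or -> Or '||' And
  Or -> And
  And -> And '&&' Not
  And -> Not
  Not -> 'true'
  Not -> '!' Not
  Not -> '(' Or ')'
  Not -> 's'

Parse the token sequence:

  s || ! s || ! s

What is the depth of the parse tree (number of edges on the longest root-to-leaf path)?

[Or [Or [Or [And [Not s]]] || [And [Not ! [Not s]]]] || [And [Not ! [Not s]]]]

5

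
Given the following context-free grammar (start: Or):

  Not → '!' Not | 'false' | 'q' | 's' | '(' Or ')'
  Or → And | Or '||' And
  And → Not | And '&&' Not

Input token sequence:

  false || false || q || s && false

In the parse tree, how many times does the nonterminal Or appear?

4

[Or [Or [Or [Or [And [Not false]]] || [And [Not false]]] || [And [Not q]]] || [And [And [Not s]] && [Not false]]]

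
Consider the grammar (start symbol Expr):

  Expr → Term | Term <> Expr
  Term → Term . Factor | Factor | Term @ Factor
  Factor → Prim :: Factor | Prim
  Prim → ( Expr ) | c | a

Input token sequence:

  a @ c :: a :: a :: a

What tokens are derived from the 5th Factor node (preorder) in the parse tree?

[Expr [Term [Term [Factor [Prim a]]] @ [Factor [Prim c] :: [Factor [Prim a] :: [Factor [Prim a] :: [Factor [Prim a]]]]]]]

a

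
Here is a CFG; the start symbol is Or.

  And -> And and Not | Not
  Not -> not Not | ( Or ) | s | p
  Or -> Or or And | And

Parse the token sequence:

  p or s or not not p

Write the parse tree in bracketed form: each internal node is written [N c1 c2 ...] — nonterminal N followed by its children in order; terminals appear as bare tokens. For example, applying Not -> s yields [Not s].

Or
Or or And
Or or And or And
And or And or And
Not or And or And
p or And or And
p or Not or And
p or s or And
p or s or Not
p or s or not Not
p or s or not not Not
p or s or not not p

[Or [Or [Or [And [Not p]]] or [And [Not s]]] or [And [Not not [Not not [Not p]]]]]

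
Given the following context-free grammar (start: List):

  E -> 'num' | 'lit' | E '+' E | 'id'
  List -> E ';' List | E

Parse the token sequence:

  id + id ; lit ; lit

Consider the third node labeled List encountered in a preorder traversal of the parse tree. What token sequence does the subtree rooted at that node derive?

lit

[List [E [E id] + [E id]] ; [List [E lit] ; [List [E lit]]]]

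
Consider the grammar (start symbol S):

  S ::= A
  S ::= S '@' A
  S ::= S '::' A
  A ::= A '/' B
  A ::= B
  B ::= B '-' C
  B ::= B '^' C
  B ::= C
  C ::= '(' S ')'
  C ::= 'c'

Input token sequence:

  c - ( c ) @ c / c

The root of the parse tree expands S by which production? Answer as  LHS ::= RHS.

S ::= S '@' A

[S [S [A [B [B [C c]] - [C ( [S [A [B [C c]]]] )]]]] @ [A [A [B [C c]]] / [B [C c]]]]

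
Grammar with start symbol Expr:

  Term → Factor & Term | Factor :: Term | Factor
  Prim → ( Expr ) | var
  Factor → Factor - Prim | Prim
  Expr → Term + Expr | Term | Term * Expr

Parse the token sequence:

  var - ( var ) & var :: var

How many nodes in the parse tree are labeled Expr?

[Expr [Term [Factor [Factor [Prim var]] - [Prim ( [Expr [Term [Factor [Prim var]]]] )]] & [Term [Factor [Prim var]] :: [Term [Factor [Prim var]]]]]]

2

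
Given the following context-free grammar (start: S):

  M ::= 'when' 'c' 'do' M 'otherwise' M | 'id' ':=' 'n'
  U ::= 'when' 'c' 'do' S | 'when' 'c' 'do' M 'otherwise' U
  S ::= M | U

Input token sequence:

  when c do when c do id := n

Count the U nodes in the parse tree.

[S [U when c do [S [U when c do [S [M id := n]]]]]]

2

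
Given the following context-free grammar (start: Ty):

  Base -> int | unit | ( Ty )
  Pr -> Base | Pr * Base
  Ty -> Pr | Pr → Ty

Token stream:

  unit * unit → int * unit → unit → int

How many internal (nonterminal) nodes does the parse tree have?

16

[Ty [Pr [Pr [Base unit]] * [Base unit]] → [Ty [Pr [Pr [Base int]] * [Base unit]] → [Ty [Pr [Base unit]] → [Ty [Pr [Base int]]]]]]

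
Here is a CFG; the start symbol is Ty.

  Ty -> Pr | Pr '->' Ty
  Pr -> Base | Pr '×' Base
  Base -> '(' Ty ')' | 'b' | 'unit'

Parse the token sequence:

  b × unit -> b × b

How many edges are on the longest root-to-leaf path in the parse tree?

[Ty [Pr [Pr [Base b]] × [Base unit]] -> [Ty [Pr [Pr [Base b]] × [Base b]]]]

5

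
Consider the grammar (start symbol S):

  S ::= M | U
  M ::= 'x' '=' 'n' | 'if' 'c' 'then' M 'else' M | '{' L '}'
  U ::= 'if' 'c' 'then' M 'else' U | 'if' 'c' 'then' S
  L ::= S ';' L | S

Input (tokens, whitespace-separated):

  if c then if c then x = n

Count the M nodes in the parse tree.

[S [U if c then [S [U if c then [S [M x = n]]]]]]

1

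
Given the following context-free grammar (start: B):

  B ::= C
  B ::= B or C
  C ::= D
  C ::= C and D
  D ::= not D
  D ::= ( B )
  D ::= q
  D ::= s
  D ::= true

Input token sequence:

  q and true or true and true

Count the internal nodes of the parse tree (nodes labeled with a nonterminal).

10

[B [B [C [C [D q]] and [D true]]] or [C [C [D true]] and [D true]]]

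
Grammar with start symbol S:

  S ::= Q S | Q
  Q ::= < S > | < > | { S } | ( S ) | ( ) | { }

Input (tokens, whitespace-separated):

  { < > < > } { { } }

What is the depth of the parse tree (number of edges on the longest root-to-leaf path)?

[S [Q { [S [Q < >] [S [Q < >]]] }] [S [Q { [S [Q { }]] }]]]

5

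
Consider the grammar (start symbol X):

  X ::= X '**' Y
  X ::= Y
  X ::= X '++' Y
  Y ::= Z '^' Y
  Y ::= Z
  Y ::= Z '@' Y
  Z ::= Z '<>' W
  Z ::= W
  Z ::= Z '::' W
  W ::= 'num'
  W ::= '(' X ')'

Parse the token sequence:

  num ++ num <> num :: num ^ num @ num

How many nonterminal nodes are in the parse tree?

[X [X [Y [Z [W num]]]] ++ [Y [Z [Z [Z [W num]] <> [W num]] :: [W num]] ^ [Y [Z [W num]] @ [Y [Z [W num]]]]]]

18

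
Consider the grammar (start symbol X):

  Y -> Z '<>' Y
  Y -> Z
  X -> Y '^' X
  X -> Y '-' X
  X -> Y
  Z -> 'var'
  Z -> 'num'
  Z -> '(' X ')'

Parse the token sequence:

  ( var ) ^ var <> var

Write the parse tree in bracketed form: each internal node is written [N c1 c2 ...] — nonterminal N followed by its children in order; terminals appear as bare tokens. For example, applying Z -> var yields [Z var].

X
Y ^ X
Z ^ X
( X ) ^ X
( Y ) ^ X
( Z ) ^ X
( var ) ^ X
( var ) ^ Y
( var ) ^ Z <> Y
( var ) ^ var <> Y
( var ) ^ var <> Z
( var ) ^ var <> var

[X [Y [Z ( [X [Y [Z var]]] )]] ^ [X [Y [Z var] <> [Y [Z var]]]]]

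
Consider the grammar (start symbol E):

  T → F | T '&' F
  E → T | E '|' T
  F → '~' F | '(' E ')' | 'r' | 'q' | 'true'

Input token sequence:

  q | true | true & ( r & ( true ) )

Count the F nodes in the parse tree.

[E [E [E [T [F q]]] | [T [F true]]] | [T [T [F true]] & [F ( [E [T [T [F r]] & [F ( [E [T [F true]]] )]]] )]]]

7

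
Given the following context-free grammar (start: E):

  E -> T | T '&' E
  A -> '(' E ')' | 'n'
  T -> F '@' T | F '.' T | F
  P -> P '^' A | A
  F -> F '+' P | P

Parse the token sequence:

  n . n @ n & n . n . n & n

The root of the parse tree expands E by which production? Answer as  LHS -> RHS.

[E [T [F [P [A n]]] . [T [F [P [A n]]] @ [T [F [P [A n]]]]]] & [E [T [F [P [A n]]] . [T [F [P [A n]]] . [T [F [P [A n]]]]]] & [E [T [F [P [A n]]]]]]]

E -> T '&' E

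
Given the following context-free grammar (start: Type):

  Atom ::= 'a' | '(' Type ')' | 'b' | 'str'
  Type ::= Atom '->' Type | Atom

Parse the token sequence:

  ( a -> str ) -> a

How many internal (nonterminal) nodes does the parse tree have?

[Type [Atom ( [Type [Atom a] -> [Type [Atom str]]] )] -> [Type [Atom a]]]

8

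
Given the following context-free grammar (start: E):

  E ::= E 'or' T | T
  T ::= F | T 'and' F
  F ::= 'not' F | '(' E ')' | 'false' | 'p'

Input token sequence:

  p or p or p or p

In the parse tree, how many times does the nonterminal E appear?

4

[E [E [E [E [T [F p]]] or [T [F p]]] or [T [F p]]] or [T [F p]]]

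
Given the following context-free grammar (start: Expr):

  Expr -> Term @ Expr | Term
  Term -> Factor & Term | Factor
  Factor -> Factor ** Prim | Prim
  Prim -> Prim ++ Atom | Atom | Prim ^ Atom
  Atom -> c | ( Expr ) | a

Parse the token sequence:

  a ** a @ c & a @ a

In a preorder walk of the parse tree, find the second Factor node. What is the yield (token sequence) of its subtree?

[Expr [Term [Factor [Factor [Prim [Atom a]]] ** [Prim [Atom a]]]] @ [Expr [Term [Factor [Prim [Atom c]]] & [Term [Factor [Prim [Atom a]]]]] @ [Expr [Term [Factor [Prim [Atom a]]]]]]]

a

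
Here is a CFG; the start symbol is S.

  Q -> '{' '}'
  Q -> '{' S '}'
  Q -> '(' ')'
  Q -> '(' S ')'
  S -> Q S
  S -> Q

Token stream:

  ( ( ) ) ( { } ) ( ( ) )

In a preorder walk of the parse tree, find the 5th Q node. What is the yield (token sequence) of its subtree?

( ( ) )

[S [Q ( [S [Q ( )]] )] [S [Q ( [S [Q { }]] )] [S [Q ( [S [Q ( )]] )]]]]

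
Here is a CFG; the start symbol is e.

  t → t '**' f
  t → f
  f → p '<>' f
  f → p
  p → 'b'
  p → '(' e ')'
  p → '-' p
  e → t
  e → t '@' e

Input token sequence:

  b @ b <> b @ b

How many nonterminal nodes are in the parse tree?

[e [t [f [p b]]] @ [e [t [f [p b] <> [f [p b]]]] @ [e [t [f [p b]]]]]]

14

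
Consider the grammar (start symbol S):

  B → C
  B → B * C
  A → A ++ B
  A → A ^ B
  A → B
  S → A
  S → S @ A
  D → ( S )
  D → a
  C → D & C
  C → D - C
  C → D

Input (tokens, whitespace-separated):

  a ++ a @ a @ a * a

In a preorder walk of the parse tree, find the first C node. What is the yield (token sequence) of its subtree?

[S [S [S [A [A [B [C [D a]]]] ++ [B [C [D a]]]]] @ [A [B [C [D a]]]]] @ [A [B [B [C [D a]]] * [C [D a]]]]]

a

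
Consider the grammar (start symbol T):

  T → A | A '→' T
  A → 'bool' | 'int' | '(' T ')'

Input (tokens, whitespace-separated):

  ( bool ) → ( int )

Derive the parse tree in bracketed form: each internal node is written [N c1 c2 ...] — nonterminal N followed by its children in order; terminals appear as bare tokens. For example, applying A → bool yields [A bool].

[T [A ( [T [A bool]] )] → [T [A ( [T [A int]] )]]]

T
A → T
( T ) → T
( A ) → T
( bool ) → T
( bool ) → A
( bool ) → ( T )
( bool ) → ( A )
( bool ) → ( int )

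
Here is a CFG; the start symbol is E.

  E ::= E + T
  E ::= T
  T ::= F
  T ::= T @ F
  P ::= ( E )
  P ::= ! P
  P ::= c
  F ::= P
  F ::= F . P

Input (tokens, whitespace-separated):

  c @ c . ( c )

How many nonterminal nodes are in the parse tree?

13

[E [T [T [F [P c]]] @ [F [F [P c]] . [P ( [E [T [F [P c]]]] )]]]]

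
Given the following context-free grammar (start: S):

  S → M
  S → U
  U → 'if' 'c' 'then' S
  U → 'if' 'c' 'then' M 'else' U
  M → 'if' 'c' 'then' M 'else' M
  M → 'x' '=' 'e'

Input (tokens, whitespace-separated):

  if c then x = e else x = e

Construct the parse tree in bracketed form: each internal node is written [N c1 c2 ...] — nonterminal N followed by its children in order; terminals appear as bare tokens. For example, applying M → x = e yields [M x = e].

S
M
if c then M else M
if c then x = e else M
if c then x = e else x = e

[S [M if c then [M x = e] else [M x = e]]]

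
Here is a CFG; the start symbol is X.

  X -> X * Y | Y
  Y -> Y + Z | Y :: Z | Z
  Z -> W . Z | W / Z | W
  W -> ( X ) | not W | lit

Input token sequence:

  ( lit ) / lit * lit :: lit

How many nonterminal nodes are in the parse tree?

17

[X [X [Y [Z [W ( [X [Y [Z [W lit]]]] )] / [Z [W lit]]]]] * [Y [Y [Z [W lit]]] :: [Z [W lit]]]]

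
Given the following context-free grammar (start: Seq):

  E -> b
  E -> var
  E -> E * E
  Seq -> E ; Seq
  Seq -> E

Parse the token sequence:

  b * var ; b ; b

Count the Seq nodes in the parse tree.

[Seq [E [E b] * [E var]] ; [Seq [E b] ; [Seq [E b]]]]

3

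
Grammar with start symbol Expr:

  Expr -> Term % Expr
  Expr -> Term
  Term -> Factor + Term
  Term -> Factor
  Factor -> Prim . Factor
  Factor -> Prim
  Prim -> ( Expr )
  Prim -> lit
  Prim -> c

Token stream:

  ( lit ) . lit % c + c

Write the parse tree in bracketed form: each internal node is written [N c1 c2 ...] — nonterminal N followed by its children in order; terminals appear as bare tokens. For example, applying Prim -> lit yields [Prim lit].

[Expr [Term [Factor [Prim ( [Expr [Term [Factor [Prim lit]]]] )] . [Factor [Prim lit]]]] % [Expr [Term [Factor [Prim c]] + [Term [Factor [Prim c]]]]]]

Expr
Term % Expr
Factor % Expr
Prim . Factor % Expr
( Expr ) . Factor % Expr
( Term ) . Factor % Expr
( Factor ) . Factor % Expr
( Prim ) . Factor % Expr
( lit ) . Factor % Expr
( lit ) . Prim % Expr
( lit ) . lit % Expr
( lit ) . lit % Term
( lit ) . lit % Factor + Term
( lit ) . lit % Prim + Term
( lit ) . lit % c + Term
( lit ) . lit % c + Factor
( lit ) . lit % c + Prim
( lit ) . lit % c + c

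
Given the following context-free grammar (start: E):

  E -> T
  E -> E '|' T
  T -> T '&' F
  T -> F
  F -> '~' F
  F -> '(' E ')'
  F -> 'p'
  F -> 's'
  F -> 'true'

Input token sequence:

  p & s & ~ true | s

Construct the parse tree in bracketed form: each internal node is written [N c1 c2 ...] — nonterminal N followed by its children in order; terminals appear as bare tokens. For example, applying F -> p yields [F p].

E
E | T
T | T
T & F | T
T & F & F | T
F & F & F | T
p & F & F | T
p & s & F | T
p & s & ~ F | T
p & s & ~ true | T
p & s & ~ true | F
p & s & ~ true | s

[E [E [T [T [T [F p]] & [F s]] & [F ~ [F true]]]] | [T [F s]]]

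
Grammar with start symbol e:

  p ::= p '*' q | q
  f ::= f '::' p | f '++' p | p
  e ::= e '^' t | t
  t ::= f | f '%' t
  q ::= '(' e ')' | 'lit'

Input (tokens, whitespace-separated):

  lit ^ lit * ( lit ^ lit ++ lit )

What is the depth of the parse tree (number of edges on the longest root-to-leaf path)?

11

[e [e [t [f [p [q lit]]]]] ^ [t [f [p [p [q lit]] * [q ( [e [e [t [f [p [q lit]]]]] ^ [t [f [f [p [q lit]]] ++ [p [q lit]]]]] )]]]]]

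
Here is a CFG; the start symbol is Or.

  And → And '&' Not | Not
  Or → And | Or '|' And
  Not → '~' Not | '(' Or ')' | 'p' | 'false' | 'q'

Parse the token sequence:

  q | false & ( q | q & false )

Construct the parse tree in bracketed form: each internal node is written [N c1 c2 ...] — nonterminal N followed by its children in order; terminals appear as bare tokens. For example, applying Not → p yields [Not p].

Or
Or | And
And | And
Not | And
q | And
q | And & Not
q | Not & Not
q | false & Not
q | false & ( Or )
q | false & ( Or | And )
q | false & ( And | And )
q | false & ( Not | And )
q | false & ( q | And )
q | false & ( q | And & Not )
q | false & ( q | Not & Not )
q | false & ( q | q & Not )
q | false & ( q | q & false )

[Or [Or [And [Not q]]] | [And [And [Not false]] & [Not ( [Or [Or [And [Not q]]] | [And [And [Not q]] & [Not false]]] )]]]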